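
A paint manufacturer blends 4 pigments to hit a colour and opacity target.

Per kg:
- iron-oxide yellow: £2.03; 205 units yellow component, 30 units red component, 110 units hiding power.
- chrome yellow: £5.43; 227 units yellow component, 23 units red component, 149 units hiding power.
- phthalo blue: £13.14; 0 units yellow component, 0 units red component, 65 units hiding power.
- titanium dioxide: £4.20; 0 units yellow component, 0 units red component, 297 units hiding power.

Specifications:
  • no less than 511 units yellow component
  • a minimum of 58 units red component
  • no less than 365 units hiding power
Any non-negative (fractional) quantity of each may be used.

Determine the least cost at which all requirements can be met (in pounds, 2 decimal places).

£6.34

Treat it as an LP. Let x1 = kg of iron-oxide yellow, x2 = kg of chrome yellow, x3 = kg of phthalo blue, x4 = kg of titanium dioxide.
Minimize 2.03x1 + 5.43x2 + 13.14x3 + 4.2x4 with:
  205x1 + 227x2 ≥ 511   (yellow component)
  30x1 + 23x2 ≥ 58   (red component)
  110x1 + 149x2 + 65x3 + 297x4 ≥ 365   (hiding power)
  x1, x2, x3, x4 ≥ 0.
The optimal basis is {iron-oxide yellow, titanium dioxide}; chrome yellow, phthalo blue drop out. There the yellow component and hiding power constraints are tight.
Solving gives x1 = 2.493, x4 = 0.3057.
Objective = 2.03·2.493 + 4.2·0.3057 = 6.3447.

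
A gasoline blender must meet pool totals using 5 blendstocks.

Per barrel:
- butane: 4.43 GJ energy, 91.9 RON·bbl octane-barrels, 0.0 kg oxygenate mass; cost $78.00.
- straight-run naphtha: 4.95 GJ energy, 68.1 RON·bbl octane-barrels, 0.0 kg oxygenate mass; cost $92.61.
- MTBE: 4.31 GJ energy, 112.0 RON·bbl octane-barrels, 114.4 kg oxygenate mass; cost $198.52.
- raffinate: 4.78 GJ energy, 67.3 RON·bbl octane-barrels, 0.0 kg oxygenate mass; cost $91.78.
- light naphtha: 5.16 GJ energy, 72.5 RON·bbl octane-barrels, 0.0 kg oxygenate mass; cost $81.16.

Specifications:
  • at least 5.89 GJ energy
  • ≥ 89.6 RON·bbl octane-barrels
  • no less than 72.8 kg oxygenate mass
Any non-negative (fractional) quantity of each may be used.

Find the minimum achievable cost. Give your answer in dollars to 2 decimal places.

$175.83

Let x1 = barrels of butane, x2 = barrels of straight-run naphtha, x3 = barrels of MTBE, x4 = barrels of raffinate, x5 = barrels of light naphtha.
min 78x1 + 92.61x2 + 198.52x3 + 91.78x4 + 81.16x5 s.t.:
  4.43x1 + 4.95x2 + 4.31x3 + 4.78x4 + 5.16x5 ≥ 5.89   (energy)
  91.9x1 + 68.1x2 + 112x3 + 67.3x4 + 72.5x5 ≥ 89.6   (octane-barrels)
  114.4x3 ≥ 72.8   (oxygenate mass)
  x1, x2, x3, x4, x5 ≥ 0.
The optimal basis is {MTBE, light naphtha}; butane, straight-run naphtha, raffinate drop out. The energy and oxygenate mass requirements are met with equality.
Solving gives x3 = 0.63636, x5 = 0.60994.
Cost = 198.52·0.63636 + 81.16·0.60994 = 175.8329.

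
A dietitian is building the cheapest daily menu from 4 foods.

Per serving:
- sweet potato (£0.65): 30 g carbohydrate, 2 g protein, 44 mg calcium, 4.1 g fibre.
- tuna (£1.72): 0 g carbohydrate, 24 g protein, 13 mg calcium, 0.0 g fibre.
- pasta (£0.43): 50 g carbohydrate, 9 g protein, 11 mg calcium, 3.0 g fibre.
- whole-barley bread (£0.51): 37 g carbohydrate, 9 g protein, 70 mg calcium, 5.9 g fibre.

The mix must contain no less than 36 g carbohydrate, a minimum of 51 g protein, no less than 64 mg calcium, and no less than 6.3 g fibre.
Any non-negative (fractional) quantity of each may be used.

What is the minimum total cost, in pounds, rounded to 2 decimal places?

Let x1 = servings of sweet potato, x2 = servings of tuna, x3 = servings of pasta, x4 = servings of whole-barley bread.
Minimize 0.65x1 + 1.72x2 + 0.43x3 + 0.51x4 s.t.:
  30x1 + 50x3 + 37x4 ≥ 36   (carbohydrate)
  2x1 + 24x2 + 9x3 + 9x4 ≥ 51   (protein)
  44x1 + 13x2 + 11x3 + 70x4 ≥ 64   (calcium)
  4.1x1 + 3x3 + 5.9x4 ≥ 6.3   (fibre)
  x1, x2, x3, x4 ≥ 0.
The optimal basis is {pasta, whole-barley bread}; sweet potato, tuna drop out. There the protein and calcium constraints are tight.
So pasta = 5.638 servings, whole-barley bread = 0.02825 servings.
Total cost: 0.43·5.638 + 0.51·0.02825 = 2.4387.

£2.44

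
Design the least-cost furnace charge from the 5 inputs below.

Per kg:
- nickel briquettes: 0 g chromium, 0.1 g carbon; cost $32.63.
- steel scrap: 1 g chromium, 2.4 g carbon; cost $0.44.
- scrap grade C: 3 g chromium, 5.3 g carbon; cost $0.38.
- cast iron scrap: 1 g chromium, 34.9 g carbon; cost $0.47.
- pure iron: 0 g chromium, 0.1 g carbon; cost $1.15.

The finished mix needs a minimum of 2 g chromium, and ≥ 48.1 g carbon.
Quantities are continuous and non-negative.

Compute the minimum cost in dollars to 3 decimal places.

$0.715

This is a linear program. Let x1 = kg of nickel briquettes, x2 = kg of steel scrap, x3 = kg of scrap grade C, x4 = kg of cast iron scrap, x5 = kg of pure iron.
min 32.63x1 + 0.44x2 + 0.38x3 + 0.47x4 + 1.15x5 subject to:
  1x2 + 3x3 + 1x4 ≥ 2   (chromium)
  0.1x1 + 2.4x2 + 5.3x3 + 34.9x4 + 0.1x5 ≥ 48.1   (carbon)
  x1, x2, x3, x4, x5 ≥ 0.
The minimum-cost mix takes nothing from nickel briquettes, steel scrap, pure iron — only scrap grade C, cast iron scrap. There the chromium and carbon constraints are tight.
Optimal quantities: scrap grade C = 0.2183 kg, cast iron scrap = 1.345 kg.
Objective = 0.38·0.2183 + 0.47·1.345 = 0.71510.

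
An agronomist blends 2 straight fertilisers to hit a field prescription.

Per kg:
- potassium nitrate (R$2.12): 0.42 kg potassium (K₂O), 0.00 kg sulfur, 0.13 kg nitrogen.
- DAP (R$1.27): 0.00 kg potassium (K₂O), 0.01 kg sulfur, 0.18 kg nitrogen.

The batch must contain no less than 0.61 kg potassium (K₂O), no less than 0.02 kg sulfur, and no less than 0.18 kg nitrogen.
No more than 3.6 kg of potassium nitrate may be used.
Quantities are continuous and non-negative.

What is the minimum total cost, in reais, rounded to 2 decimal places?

R$5.62

Set it up as a linear program. Let x1 = kg of potassium nitrate, x2 = kg of DAP.
Minimise 2.12x1 + 1.27x2 with:
  0.42x1 ≥ 0.61   (potassium (K₂O))
  0.01x2 ≥ 0.02   (sulfur)
  0.13x1 + 0.18x2 ≥ 0.18   (nitrogen)
  x1 ≤ 3.6
  x1, x2 ≥ 0.
Both inputs are positive at the optimum. There the potassium (K₂O) and sulfur constraints are tight.
Optimal quantities: potassium nitrate = 1.452 kg, DAP = 2 kg.
Objective = 2.12·1.452 + 1.27·2 = 5.6182.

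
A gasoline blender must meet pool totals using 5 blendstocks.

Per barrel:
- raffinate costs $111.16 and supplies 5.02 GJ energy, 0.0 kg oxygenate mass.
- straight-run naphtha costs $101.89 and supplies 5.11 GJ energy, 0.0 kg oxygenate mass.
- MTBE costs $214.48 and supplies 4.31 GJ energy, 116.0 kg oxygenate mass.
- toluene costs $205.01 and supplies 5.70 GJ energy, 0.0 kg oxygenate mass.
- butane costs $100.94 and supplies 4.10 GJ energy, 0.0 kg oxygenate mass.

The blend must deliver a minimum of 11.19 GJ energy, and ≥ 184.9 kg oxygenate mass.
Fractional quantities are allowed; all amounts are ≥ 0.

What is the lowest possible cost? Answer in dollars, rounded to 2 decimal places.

Let x1 = barrels of raffinate, x2 = barrels of straight-run naphtha, x3 = barrels of MTBE, x4 = barrels of toluene, x5 = barrels of butane.
min 111.16x1 + 101.89x2 + 214.48x3 + 205.01x4 + 100.94x5 s.t.:
  5.02x1 + 5.11x2 + 4.31x3 + 5.7x4 + 4.1x5 ≥ 11.19   (energy)
  116x3 ≥ 184.9   (oxygenate mass)
  x1, x2, x3, x4, x5 ≥ 0.
The optimal basis is {straight-run naphtha, MTBE}; raffinate, toluene, butane drop out. There the energy and oxygenate mass constraints are tight.
Solving gives x2 = 0.845403, x3 = 1.59397.
Cost = 101.89·0.845403 + 214.48·1.59397 = 428.0128.

$428.01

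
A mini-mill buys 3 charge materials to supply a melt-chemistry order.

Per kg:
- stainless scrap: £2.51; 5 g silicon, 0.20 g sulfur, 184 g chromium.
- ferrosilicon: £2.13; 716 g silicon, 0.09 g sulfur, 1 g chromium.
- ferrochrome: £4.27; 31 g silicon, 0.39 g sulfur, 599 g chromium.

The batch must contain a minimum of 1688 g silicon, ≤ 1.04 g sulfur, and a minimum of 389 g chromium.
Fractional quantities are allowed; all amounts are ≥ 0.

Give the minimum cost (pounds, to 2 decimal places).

£7.72

Let x1 = kg of stainless scrap, x2 = kg of ferrosilicon, x3 = kg of ferrochrome.
min 2.51x1 + 2.13x2 + 4.27x3 subject to:
  5x1 + 716x2 + 31x3 ≥ 1688   (silicon)
  0.2x1 + 0.09x2 + 0.39x3 ≤ 1.04   (sulfur)
  184x1 + 1x2 + 599x3 ≥ 389   (chromium)
  x1, x2, x3 ≥ 0.
The minimum-cost mix takes nothing from stainless scrap — only ferrosilicon, ferrochrome. Binding constraints: silicon and chromium.
That vertex is x2 = 2.33, x3 = 0.6455.
Hence cost = 2.13·2.33 + 4.27·0.6455 = £7.7192.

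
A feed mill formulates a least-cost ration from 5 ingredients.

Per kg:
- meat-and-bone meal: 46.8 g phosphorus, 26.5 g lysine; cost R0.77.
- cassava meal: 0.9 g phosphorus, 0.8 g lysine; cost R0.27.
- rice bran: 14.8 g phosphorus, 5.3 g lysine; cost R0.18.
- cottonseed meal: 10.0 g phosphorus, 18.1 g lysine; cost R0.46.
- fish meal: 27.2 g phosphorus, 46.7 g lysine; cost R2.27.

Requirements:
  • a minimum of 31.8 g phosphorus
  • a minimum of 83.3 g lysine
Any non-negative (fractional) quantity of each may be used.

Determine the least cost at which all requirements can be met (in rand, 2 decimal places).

R2.12

Let x1 = kg of meat-and-bone meal, x2 = kg of cassava meal, x3 = kg of rice bran, x4 = kg of cottonseed meal, x5 = kg of fish meal.
Minimize 0.77x1 + 0.27x2 + 0.18x3 + 0.46x4 + 2.27x5 s.t.:
  46.8x1 + 0.9x2 + 14.8x3 + 10x4 + 27.2x5 ≥ 31.8   (phosphorus)
  26.5x1 + 0.8x2 + 5.3x3 + 18.1x4 + 46.7x5 ≥ 83.3   (lysine)
  x1, x2, x3, x4, x5 ≥ 0.
At the optimum only cottonseed meal is positive (meat-and-bone meal, cassava meal, rice bran, fish meal = 0). There the lysine constraint is tight.
That vertex is x4 = 4.602.
Cost = 0.46·4.602 = 2.1169.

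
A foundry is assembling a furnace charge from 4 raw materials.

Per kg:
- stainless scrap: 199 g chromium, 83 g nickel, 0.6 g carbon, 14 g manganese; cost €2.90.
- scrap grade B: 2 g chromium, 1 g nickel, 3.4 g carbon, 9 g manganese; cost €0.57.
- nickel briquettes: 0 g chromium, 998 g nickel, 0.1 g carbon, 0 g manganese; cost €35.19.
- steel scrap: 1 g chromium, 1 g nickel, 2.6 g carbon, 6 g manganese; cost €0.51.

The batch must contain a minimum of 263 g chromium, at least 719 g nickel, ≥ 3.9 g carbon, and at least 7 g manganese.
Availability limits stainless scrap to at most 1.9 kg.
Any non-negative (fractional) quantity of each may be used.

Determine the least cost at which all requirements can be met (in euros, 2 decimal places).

Treat it as an LP. Let x1 = kg of stainless scrap, x2 = kg of scrap grade B, x3 = kg of nickel briquettes, x4 = kg of steel scrap.
min 2.9x1 + 0.57x2 + 35.19x3 + 0.51x4 subject to:
  199x1 + 2x2 + 1x4 ≥ 263   (chromium)
  83x1 + 1x2 + 998x3 + 1x4 ≥ 719   (nickel)
  0.6x1 + 3.4x2 + 0.1x3 + 2.6x4 ≥ 3.9   (carbon)
  14x1 + 9x2 + 6x4 ≥ 7   (manganese)
  x1 ≤ 1.9
  x1, x2, x3, x4 ≥ 0.
The optimal basis is {stainless scrap, scrap grade B, nickel briquettes}; steel scrap drops out. Binding constraints: nickel, carbon, the stainless scrap cap.
So stainless scrap = 1.9 kg, scrap grade B = 0.7952 kg, nickel briquettes = 0.5616 kg.
Cost = 2.9·1.9 + 0.57·0.7952 + 35.19·0.5616 = 25.7260.

€25.73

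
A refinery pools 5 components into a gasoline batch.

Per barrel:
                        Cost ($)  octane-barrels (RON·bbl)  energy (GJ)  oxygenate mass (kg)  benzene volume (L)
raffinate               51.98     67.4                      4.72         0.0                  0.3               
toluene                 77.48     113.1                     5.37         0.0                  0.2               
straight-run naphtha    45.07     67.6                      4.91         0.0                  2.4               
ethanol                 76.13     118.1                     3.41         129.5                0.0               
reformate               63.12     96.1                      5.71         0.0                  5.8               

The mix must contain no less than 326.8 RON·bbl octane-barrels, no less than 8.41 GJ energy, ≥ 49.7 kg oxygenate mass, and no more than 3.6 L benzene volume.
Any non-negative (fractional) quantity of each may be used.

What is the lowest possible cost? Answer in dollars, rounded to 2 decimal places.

Treat it as an LP. Let x1 = barrels of raffinate, x2 = barrels of toluene, x3 = barrels of straight-run naphtha, x4 = barrels of ethanol, x5 = barrels of reformate.
Minimise 51.98x1 + 77.48x2 + 45.07x3 + 76.13x4 + 63.12x5 s.t.:
  67.4x1 + 113.1x2 + 67.6x3 + 118.1x4 + 96.1x5 ≥ 326.8   (octane-barrels)
  4.72x1 + 5.37x2 + 4.91x3 + 3.41x4 + 5.71x5 ≥ 8.41   (energy)
  129.5x4 ≥ 49.7   (oxygenate mass)
  0.3x1 + 0.2x2 + 2.4x3 + 5.8x5 ≤ 3.6   (benzene volume)
  x1, x2, x3, x4, x5 ≥ 0.
The cheapest feasible vertex uses only ethanol; raffinate, toluene, straight-run naphtha, reformate are not used. The octane-barrels requirement is met with equality.
Optimal quantities: ethanol = 2.7671 barrels.
Total cost: 76.13·2.7671 = 210.6593.

$210.66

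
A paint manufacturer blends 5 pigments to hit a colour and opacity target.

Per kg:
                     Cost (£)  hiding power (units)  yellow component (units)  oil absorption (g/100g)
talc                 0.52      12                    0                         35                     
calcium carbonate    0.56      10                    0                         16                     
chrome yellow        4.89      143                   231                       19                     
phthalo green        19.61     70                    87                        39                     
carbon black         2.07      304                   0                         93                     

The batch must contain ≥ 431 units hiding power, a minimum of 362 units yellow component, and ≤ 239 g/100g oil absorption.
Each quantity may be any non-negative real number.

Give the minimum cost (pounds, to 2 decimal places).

£9.07

Set it up as a linear program. Let x1 = kg of talc, x2 = kg of calcium carbonate, x3 = kg of chrome yellow, x4 = kg of phthalo green, x5 = kg of carbon black.
Minimize 0.52x1 + 0.56x2 + 4.89x3 + 19.61x4 + 2.07x5 subject to:
  12x1 + 10x2 + 143x3 + 70x4 + 304x5 ≥ 431   (hiding power)
  231x3 + 87x4 ≥ 362   (yellow component)
  35x1 + 16x2 + 19x3 + 39x4 + 93x5 ≤ 239   (oil absorption)
  x1, x2, x3, x4, x5 ≥ 0.
The optimal basis is {chrome yellow, carbon black}; talc, calcium carbonate, phthalo green drop out. The hiding power and yellow component requirements are met with equality.
Solving gives x3 = 1.567, x5 = 0.6806.
Hence cost = 4.89·1.567 + 2.07·0.6806 = £9.0715.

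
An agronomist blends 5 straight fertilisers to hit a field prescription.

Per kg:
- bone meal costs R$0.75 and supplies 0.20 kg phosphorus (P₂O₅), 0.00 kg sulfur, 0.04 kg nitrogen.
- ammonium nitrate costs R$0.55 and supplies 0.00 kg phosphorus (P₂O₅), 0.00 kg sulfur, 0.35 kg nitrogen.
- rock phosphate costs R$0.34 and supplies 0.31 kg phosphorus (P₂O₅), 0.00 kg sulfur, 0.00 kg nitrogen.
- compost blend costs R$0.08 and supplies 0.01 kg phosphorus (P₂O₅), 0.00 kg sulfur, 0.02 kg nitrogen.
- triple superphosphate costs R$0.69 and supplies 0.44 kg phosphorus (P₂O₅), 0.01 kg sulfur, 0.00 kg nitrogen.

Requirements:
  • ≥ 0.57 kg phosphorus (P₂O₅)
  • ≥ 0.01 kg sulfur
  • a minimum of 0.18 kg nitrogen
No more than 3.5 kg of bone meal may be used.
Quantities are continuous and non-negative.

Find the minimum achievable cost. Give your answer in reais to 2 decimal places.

Let x1 = kg of bone meal, x2 = kg of ammonium nitrate, x3 = kg of rock phosphate, x4 = kg of compost blend, x5 = kg of triple superphosphate.
Minimize 0.75x1 + 0.55x2 + 0.34x3 + 0.08x4 + 0.69x5 subject to:
  0.2x1 + 0.31x3 + 0.01x4 + 0.44x5 ≥ 0.57   (phosphorus (P₂O₅))
  0.01x5 ≥ 0.01   (sulfur)
  0.04x1 + 0.35x2 + 0.02x4 ≥ 0.18   (nitrogen)
  x1 ≤ 3.5
  x1, x2, x3, x4, x5 ≥ 0.
The cheapest feasible vertex uses only ammonium nitrate, rock phosphate, triple superphosphate; bone meal, compost blend are not used. There the phosphorus (P₂O₅), sulfur, nitrogen constraints are tight.
So ammonium nitrate = 0.5143 kg, rock phosphate = 0.4194 kg, triple superphosphate = 1 kg.
Objective = 0.55·0.5143 + 0.34·0.4194 + 0.69·1 = 1.1155.

R$1.12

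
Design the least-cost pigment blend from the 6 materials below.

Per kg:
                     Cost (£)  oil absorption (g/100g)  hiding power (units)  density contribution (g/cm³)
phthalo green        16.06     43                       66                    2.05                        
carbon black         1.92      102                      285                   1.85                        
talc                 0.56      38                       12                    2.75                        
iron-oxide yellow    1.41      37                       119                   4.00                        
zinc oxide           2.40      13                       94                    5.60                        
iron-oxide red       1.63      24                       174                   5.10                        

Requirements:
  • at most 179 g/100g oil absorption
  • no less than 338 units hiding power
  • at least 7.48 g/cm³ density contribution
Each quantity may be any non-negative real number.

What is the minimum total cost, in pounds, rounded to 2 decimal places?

£2.89

Set it up as a linear program. Let x1 = kg of phthalo green, x2 = kg of carbon black, x3 = kg of talc, x4 = kg of iron-oxide yellow, x5 = kg of zinc oxide, x6 = kg of iron-oxide red.
min 16.06x1 + 1.92x2 + 0.56x3 + 1.41x4 + 2.4x5 + 1.63x6 with:
  43x1 + 102x2 + 38x3 + 37x4 + 13x5 + 24x6 ≤ 179   (oil absorption)
  66x1 + 285x2 + 12x3 + 119x4 + 94x5 + 174x6 ≥ 338   (hiding power)
  2.05x1 + 1.85x2 + 2.75x3 + 4x4 + 5.6x5 + 5.1x6 ≥ 7.48   (density contribution)
  x1, x2, x3, x4, x5, x6 ≥ 0.
The cheapest feasible vertex uses only carbon black, iron-oxide red; phthalo green, talc, iron-oxide yellow, zinc oxide are not used. The hiding power and density contribution requirements are met with equality.
That vertex is x2 = 0.3732, x6 = 1.331.
Objective = 1.92·0.3732 + 1.63·1.331 = 2.8861.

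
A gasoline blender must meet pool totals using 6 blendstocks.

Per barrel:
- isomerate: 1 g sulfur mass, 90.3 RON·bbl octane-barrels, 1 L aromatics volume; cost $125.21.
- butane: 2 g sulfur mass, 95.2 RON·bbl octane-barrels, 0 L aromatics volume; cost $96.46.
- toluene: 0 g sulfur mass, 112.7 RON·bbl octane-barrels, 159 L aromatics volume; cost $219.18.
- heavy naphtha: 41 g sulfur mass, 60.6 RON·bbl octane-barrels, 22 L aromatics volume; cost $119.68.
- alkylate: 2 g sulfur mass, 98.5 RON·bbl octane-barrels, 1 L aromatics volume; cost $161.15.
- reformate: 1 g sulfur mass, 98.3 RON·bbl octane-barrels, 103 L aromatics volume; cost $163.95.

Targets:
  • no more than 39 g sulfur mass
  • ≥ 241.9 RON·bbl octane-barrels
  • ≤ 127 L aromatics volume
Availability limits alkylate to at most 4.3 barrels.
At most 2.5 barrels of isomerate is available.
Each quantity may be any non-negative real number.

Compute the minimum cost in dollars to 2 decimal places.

Let x1 = barrels of isomerate, x2 = barrels of butane, x3 = barrels of toluene, x4 = barrels of heavy naphtha, x5 = barrels of alkylate, x6 = barrels of reformate.
Minimize 125.21x1 + 96.46x2 + 219.18x3 + 119.68x4 + 161.15x5 + 163.95x6 s.t.:
  1x1 + 2x2 + 41x4 + 2x5 + 1x6 ≤ 39   (sulfur mass)
  90.3x1 + 95.2x2 + 112.7x3 + 60.6x4 + 98.5x5 + 98.3x6 ≥ 241.9   (octane-barrels)
  1x1 + 159x3 + 22x4 + 1x5 + 103x6 ≤ 127   (aromatics volume)
  x5 ≤ 4.3
  x1 ≤ 2.5
  x1, x2, x3, x4, x5, x6 ≥ 0.
The optimal basis is {butane}; isomerate, toluene, heavy naphtha, alkylate, reformate drop out. The octane-barrels requirement is met with equality.
Optimal quantities: butane = 2.541 barrels.
Cost = 96.46·2.541 = 245.1049.

$245.10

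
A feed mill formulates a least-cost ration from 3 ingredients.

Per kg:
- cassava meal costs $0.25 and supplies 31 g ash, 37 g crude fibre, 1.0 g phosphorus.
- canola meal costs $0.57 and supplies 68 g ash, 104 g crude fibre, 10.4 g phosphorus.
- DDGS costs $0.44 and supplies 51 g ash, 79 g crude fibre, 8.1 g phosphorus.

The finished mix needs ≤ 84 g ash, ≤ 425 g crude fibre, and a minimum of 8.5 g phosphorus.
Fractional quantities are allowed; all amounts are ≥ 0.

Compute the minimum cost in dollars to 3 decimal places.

$0.462

This is a linear program. Let x1 = kg of cassava meal, x2 = kg of canola meal, x3 = kg of DDGS.
Minimize 0.25x1 + 0.57x2 + 0.44x3 subject to:
  31x1 + 68x2 + 51x3 ≤ 84   (ash)
  37x1 + 104x2 + 79x3 ≤ 425   (crude fibre)
  1x1 + 10.4x2 + 8.1x3 ≥ 8.5   (phosphorus)
  x1, x2, x3 ≥ 0.
The cheapest feasible vertex uses only DDGS; cassava meal, canola meal are not used. Binding constraint: phosphorus.
So DDGS = 1.049 kg.
Total cost: 0.44·1.049 = 0.46156.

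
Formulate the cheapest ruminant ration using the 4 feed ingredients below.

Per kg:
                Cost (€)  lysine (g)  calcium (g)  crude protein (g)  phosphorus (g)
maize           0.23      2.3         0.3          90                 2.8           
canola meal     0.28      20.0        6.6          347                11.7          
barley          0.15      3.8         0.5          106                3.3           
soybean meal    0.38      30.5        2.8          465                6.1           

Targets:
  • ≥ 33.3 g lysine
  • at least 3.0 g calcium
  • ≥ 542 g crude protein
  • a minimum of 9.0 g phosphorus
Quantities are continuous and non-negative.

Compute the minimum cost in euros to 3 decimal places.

This is a linear program. Let x1 = kg of maize, x2 = kg of canola meal, x3 = kg of barley, x4 = kg of soybean meal.
Minimise 0.23x1 + 0.28x2 + 0.15x3 + 0.38x4 with:
  2.3x1 + 20x2 + 3.8x3 + 30.5x4 ≥ 33.3   (lysine)
  0.3x1 + 6.6x2 + 0.5x3 + 2.8x4 ≥ 3   (calcium)
  90x1 + 347x2 + 106x3 + 465x4 ≥ 542   (crude protein)
  2.8x1 + 11.7x2 + 3.3x3 + 6.1x4 ≥ 9   (phosphorus)
  x1, x2, x3, x4 ≥ 0.
The minimum-cost mix takes nothing from maize, barley — only canola meal, soybean meal. Binding constraints: lysine and crude protein.
So canola meal = 0.8153 kg, soybean meal = 0.5571 kg.
Cost = 0.28·0.8153 + 0.38·0.5571 = 0.43998.

€0.440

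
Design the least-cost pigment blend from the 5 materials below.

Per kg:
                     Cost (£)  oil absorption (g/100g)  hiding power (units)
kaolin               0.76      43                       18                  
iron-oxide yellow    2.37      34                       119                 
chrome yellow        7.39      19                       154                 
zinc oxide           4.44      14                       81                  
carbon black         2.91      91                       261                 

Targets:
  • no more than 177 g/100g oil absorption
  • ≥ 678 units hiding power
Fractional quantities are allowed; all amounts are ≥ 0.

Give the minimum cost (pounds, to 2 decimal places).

£16.39

This is a linear program. Let x1 = kg of kaolin, x2 = kg of iron-oxide yellow, x3 = kg of chrome yellow, x4 = kg of zinc oxide, x5 = kg of carbon black.
Minimize 0.76x1 + 2.37x2 + 7.39x3 + 4.44x4 + 2.91x5 with:
  43x1 + 34x2 + 19x3 + 14x4 + 91x5 ≤ 177   (oil absorption)
  18x1 + 119x2 + 154x3 + 81x4 + 261x5 ≥ 678   (hiding power)
  x1, x2, x3, x4, x5 ≥ 0.
The cheapest feasible vertex uses only iron-oxide yellow, chrome yellow; kaolin, zinc oxide, carbon black are not used. The oil absorption and hiding power requirements are met with equality.
That vertex is x2 = 4.832, x3 = 0.6686.
Total cost: 2.37·4.832 + 7.39·0.6686 = 16.3928.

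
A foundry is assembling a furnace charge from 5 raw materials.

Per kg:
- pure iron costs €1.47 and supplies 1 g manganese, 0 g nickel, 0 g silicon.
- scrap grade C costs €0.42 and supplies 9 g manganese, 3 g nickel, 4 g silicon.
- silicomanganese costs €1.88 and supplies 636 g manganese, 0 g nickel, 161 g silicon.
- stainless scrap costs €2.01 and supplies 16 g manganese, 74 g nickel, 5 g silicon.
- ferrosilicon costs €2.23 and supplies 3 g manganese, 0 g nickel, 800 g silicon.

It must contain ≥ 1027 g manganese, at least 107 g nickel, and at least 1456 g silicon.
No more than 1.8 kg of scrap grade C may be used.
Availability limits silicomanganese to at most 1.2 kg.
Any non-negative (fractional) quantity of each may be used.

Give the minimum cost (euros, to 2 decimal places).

€36.85

Treat it as an LP. Let x1 = kg of pure iron, x2 = kg of scrap grade C, x3 = kg of silicomanganese, x4 = kg of stainless scrap, x5 = kg of ferrosilicon.
min 1.47x1 + 0.42x2 + 1.88x3 + 2.01x4 + 2.23x5 subject to:
  1x1 + 9x2 + 636x3 + 16x4 + 3x5 ≥ 1027   (manganese)
  3x2 + 74x4 ≥ 107   (nickel)
  4x2 + 161x3 + 5x4 + 800x5 ≥ 1456   (silicon)
  x2 ≤ 1.8
  x3 ≤ 1.2
  x1, x2, x3, x4, x5 ≥ 0.
At the optimum only scrap grade C, silicomanganese, stainless scrap, ferrosilicon are positive (pure iron = 0). There the manganese, silicon, the scrap grade C cap, the silicomanganese cap constraints are tight.
That vertex is x2 = 1.8, x3 = 1.2, x4 = 15.2, x5 = 1.475.
Cost = 0.42·1.8 + 1.88·1.2 + 2.01·15.2 + 2.23·1.475 = 36.8533.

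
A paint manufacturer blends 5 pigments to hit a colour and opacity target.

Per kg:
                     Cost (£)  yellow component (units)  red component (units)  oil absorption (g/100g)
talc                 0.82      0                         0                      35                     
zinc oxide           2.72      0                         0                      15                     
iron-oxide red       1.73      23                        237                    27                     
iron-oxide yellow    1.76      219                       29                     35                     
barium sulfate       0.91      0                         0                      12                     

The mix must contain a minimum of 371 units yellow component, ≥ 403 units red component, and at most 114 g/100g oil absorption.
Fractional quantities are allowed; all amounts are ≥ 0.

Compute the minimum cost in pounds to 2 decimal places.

£5.32

Set it up as a linear program. Let x1 = kg of talc, x2 = kg of zinc oxide, x3 = kg of iron-oxide red, x4 = kg of iron-oxide yellow, x5 = kg of barium sulfate.
Minimise 0.82x1 + 2.72x2 + 1.73x3 + 1.76x4 + 0.91x5 with:
  23x3 + 219x4 ≥ 371   (yellow component)
  237x3 + 29x4 ≥ 403   (red component)
  35x1 + 15x2 + 27x3 + 35x4 + 12x5 ≤ 114   (oil absorption)
  x1, x2, x3, x4, x5 ≥ 0.
At the optimum only iron-oxide red, iron-oxide yellow are positive (talc, zinc oxide, barium sulfate = 0). There the yellow component and red component constraints are tight.
Optimal quantities: iron-oxide red = 1.513 kg, iron-oxide yellow = 1.535 kg.
Cost = 1.73·1.513 + 1.76·1.535 = 5.3191.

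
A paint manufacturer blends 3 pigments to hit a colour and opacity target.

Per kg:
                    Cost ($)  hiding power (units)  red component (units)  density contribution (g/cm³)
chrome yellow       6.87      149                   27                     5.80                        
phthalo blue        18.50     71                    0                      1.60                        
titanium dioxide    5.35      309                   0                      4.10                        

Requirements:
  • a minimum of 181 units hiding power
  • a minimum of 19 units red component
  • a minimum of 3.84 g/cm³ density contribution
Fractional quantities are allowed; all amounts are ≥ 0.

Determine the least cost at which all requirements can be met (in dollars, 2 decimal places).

Let x1 = kg of chrome yellow, x2 = kg of phthalo blue, x3 = kg of titanium dioxide.
Minimise 6.87x1 + 18.5x2 + 5.35x3 with:
  149x1 + 71x2 + 309x3 ≥ 181   (hiding power)
  27x1 ≥ 19   (red component)
  5.8x1 + 1.6x2 + 4.1x3 ≥ 3.84   (density contribution)
  x1, x2, x3 ≥ 0.
The minimum-cost mix takes nothing from phthalo blue — only chrome yellow, titanium dioxide. There the hiding power and red component constraints are tight.
Solving gives x1 = 0.7037, x3 = 0.2464.
Total cost: 6.87·0.7037 + 5.35·0.2464 = 6.1527.

$6.15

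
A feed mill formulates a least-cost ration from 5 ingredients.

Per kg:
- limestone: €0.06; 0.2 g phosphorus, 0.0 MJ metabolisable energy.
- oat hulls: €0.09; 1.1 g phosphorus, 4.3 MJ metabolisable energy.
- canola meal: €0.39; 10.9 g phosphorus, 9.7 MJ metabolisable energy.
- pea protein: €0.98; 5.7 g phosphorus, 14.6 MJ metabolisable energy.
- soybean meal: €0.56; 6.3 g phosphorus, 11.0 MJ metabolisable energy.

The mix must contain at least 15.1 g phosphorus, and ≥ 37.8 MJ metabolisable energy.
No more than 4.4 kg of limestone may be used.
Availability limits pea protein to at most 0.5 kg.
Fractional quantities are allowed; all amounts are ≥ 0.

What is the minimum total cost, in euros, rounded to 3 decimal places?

Treat it as an LP. Let x1 = kg of limestone, x2 = kg of oat hulls, x3 = kg of canola meal, x4 = kg of pea protein, x5 = kg of soybean meal.
min 0.06x1 + 0.09x2 + 0.39x3 + 0.98x4 + 0.56x5 with:
  0.2x1 + 1.1x2 + 10.9x3 + 5.7x4 + 6.3x5 ≥ 15.1   (phosphorus)
  4.3x2 + 9.7x3 + 14.6x4 + 11x5 ≥ 37.8   (metabolisable energy)
  x1 ≤ 4.4
  x4 ≤ 0.5
  x1, x2, x3, x4, x5 ≥ 0.
The optimal basis is {oat hulls, canola meal}; limestone, pea protein, soybean meal drop out. Binding constraints: phosphorus and metabolisable energy.
So oat hulls = 7.336 kg, canola meal = 0.645 kg.
Total cost: 0.09·7.336 + 0.39·0.645 = 0.91179.

€0.912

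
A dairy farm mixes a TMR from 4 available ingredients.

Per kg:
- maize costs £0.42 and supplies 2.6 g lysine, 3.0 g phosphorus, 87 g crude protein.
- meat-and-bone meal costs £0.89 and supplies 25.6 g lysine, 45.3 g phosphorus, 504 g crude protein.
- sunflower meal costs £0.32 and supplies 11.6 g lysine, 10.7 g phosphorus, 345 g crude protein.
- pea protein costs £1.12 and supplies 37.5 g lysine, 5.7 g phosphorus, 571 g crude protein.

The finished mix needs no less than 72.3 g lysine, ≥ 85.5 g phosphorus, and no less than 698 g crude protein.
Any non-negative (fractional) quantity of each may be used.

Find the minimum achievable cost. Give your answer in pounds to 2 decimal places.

£2.15

This is a linear program. Let x1 = kg of maize, x2 = kg of meat-and-bone meal, x3 = kg of sunflower meal, x4 = kg of pea protein.
Minimise 0.42x1 + 0.89x2 + 0.32x3 + 1.12x4 with:
  2.6x1 + 25.6x2 + 11.6x3 + 37.5x4 ≥ 72.3   (lysine)
  3x1 + 45.3x2 + 10.7x3 + 5.7x4 ≥ 85.5   (phosphorus)
  87x1 + 504x2 + 345x3 + 571x4 ≥ 698   (crude protein)
  x1, x2, x3, x4 ≥ 0.
At the optimum only meat-and-bone meal, sunflower meal are positive (maize, pea protein = 0). There the lysine and phosphorus constraints are tight.
That vertex is x2 = 0.8673, x3 = 4.319.
Total cost: 0.89·0.8673 + 0.32·4.319 = 2.1540.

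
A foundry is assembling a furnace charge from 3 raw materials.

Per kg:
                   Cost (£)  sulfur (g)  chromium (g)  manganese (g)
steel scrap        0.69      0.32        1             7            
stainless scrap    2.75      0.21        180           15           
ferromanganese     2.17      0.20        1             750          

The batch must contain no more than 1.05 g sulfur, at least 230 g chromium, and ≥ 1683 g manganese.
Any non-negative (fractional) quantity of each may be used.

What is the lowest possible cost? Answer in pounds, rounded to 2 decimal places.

£8.29

This is a linear program. Let x1 = kg of steel scrap, x2 = kg of stainless scrap, x3 = kg of ferromanganese.
Minimize 0.69x1 + 2.75x2 + 2.17x3 with:
  0.32x1 + 0.21x2 + 0.2x3 ≤ 1.05   (sulfur)
  1x1 + 180x2 + 1x3 ≥ 230   (chromium)
  7x1 + 15x2 + 750x3 ≥ 1683   (manganese)
  x1, x2, x3 ≥ 0.
The cheapest feasible vertex uses only stainless scrap, ferromanganese; steel scrap is not used. Binding constraints: chromium and manganese.
Optimal quantities: stainless scrap = 1.265 kg, ferromanganese = 2.219 kg.
Total cost: 2.75·1.265 + 2.17·2.219 = 8.2940.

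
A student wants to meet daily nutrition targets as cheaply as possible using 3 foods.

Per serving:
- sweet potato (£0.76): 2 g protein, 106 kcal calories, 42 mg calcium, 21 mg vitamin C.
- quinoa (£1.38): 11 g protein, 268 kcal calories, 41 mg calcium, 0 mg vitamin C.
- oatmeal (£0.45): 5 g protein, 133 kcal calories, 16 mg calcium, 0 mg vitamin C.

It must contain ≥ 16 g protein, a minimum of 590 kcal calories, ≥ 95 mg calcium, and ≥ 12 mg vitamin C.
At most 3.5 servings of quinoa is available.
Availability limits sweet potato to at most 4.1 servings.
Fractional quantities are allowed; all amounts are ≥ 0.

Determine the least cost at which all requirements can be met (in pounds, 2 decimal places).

£2.33

Set it up as a linear program. Let x1 = servings of sweet potato, x2 = servings of quinoa, x3 = servings of oatmeal.
Minimize 0.76x1 + 1.38x2 + 0.45x3 with:
  2x1 + 11x2 + 5x3 ≥ 16   (protein)
  106x1 + 268x2 + 133x3 ≥ 590   (calories)
  42x1 + 41x2 + 16x3 ≥ 95   (calcium)
  21x1 ≥ 12   (vitamin C)
  x2 ≤ 3.5
  x1 ≤ 4.1
  x1, x2, x3 ≥ 0.
The optimal basis is {sweet potato, oatmeal}; quinoa drops out. The calories and calcium requirements are met with equality.
That vertex is x1 = 0.8213, x3 = 3.781.
Total cost: 0.76·0.8213 + 0.45·3.781 = 2.3256.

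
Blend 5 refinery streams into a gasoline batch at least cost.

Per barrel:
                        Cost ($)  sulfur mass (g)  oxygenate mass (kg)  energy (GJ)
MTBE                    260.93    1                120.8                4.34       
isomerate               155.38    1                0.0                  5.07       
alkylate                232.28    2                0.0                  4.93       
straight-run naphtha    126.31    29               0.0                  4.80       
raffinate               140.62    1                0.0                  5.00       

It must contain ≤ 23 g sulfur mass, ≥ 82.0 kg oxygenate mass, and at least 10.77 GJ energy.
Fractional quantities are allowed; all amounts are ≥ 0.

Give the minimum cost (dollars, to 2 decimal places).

Let x1 = barrels of MTBE, x2 = barrels of isomerate, x3 = barrels of alkylate, x4 = barrels of straight-run naphtha, x5 = barrels of raffinate.
Minimise 260.93x1 + 155.38x2 + 232.28x3 + 126.31x4 + 140.62x5 subject to:
  1x1 + 1x2 + 2x3 + 29x4 + 1x5 ≤ 23   (sulfur mass)
  120.8x1 ≥ 82   (oxygenate mass)
  4.34x1 + 5.07x2 + 4.93x3 + 4.8x4 + 5x5 ≥ 10.77   (energy)
  x1, x2, x3, x4, x5 ≥ 0.
At the optimum only MTBE, straight-run naphtha, raffinate are positive (isomerate, alkylate = 0). There the sulfur mass, oxygenate mass, energy constraints are tight.
Solving gives x1 = 0.6788, x4 = 0.7402, x5 = 0.8542.
Objective = 260.93·0.6788 + 126.31·0.7402 + 140.62·0.8542 = 390.7316.

$390.73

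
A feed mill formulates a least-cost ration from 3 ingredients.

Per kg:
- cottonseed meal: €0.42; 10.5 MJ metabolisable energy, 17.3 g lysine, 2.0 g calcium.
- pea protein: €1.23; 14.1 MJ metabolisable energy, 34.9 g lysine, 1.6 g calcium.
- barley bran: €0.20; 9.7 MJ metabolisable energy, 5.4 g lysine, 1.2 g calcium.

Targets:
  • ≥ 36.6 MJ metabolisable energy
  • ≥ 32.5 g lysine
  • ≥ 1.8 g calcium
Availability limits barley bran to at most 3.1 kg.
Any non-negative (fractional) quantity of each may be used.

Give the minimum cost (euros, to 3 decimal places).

€0.970

Treat it as an LP. Let x1 = kg of cottonseed meal, x2 = kg of pea protein, x3 = kg of barley bran.
Minimize 0.42x1 + 1.23x2 + 0.2x3 subject to:
  10.5x1 + 14.1x2 + 9.7x3 ≥ 36.6   (metabolisable energy)
  17.3x1 + 34.9x2 + 5.4x3 ≥ 32.5   (lysine)
  2x1 + 1.6x2 + 1.2x3 ≥ 1.8   (calcium)
  x3 ≤ 3.1
  x1, x2, x3 ≥ 0.
The minimum-cost mix takes nothing from pea protein — only cottonseed meal, barley bran. Binding constraints: metabolisable energy and lysine.
So cottonseed meal = 1.059 kg, barley bran = 2.627 kg.
Cost = 0.42·1.059 + 0.2·2.627 = 0.97018.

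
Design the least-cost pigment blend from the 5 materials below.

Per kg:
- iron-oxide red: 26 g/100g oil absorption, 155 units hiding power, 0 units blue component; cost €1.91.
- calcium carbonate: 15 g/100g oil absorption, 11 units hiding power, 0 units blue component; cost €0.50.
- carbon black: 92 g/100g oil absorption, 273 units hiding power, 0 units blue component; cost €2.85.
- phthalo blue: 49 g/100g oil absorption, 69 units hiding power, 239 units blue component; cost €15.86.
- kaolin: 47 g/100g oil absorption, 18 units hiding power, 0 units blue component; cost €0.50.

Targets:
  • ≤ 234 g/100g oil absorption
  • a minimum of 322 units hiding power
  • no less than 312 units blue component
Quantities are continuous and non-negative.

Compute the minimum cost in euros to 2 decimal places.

Let x1 = kg of iron-oxide red, x2 = kg of calcium carbonate, x3 = kg of carbon black, x4 = kg of phthalo blue, x5 = kg of kaolin.
Minimise 1.91x1 + 0.5x2 + 2.85x3 + 15.86x4 + 0.5x5 s.t.:
  26x1 + 15x2 + 92x3 + 49x4 + 47x5 ≤ 234   (oil absorption)
  155x1 + 11x2 + 273x3 + 69x4 + 18x5 ≥ 322   (hiding power)
  239x4 ≥ 312   (blue component)
  x1, x2, x3, x4, x5 ≥ 0.
The cheapest feasible vertex uses only carbon black, phthalo blue; iron-oxide red, calcium carbonate, kaolin are not used. There the hiding power and blue component constraints are tight.
That vertex is x3 = 0.849541, x4 = 1.30544.
Objective = 2.85·0.849541 + 15.86·1.30544 = 23.1255.

€23.13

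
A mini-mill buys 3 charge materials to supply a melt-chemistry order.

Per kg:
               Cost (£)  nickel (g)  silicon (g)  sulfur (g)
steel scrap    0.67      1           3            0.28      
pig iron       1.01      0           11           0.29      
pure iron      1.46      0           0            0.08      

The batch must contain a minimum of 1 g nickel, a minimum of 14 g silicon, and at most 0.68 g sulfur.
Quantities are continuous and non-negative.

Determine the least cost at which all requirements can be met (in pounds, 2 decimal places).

Treat it as an LP. Let x1 = kg of steel scrap, x2 = kg of pig iron, x3 = kg of pure iron.
min 0.67x1 + 1.01x2 + 1.46x3 subject to:
  1x1 ≥ 1   (nickel)
  3x1 + 11x2 ≥ 14   (silicon)
  0.28x1 + 0.29x2 + 0.08x3 ≤ 0.68   (sulfur)
  x1, x2, x3 ≥ 0.
The optimal basis is {steel scrap, pig iron}; pure iron drops out. Binding constraints: nickel and silicon.
So steel scrap = 1 kg, pig iron = 1 kg.
Hence cost = 0.67·1 + 1.01·1 = £1.6800.

£1.68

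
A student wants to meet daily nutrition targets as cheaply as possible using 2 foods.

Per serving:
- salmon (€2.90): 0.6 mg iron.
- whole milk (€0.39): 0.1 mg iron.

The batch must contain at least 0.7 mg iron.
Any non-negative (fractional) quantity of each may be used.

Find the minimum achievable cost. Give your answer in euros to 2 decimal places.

Treat it as an LP. Let x1 = servings of salmon, x2 = servings of whole milk.
min 2.9x1 + 0.39x2 with:
  0.6x1 + 0.1x2 ≥ 0.7   (iron)
  x1, x2 ≥ 0.
The cheapest feasible vertex uses only whole milk; salmon is not used. Binding constraint: iron.
Optimal quantities: whole milk = 7 servings.
Total cost: 0.39·7 = 2.7300.

€2.73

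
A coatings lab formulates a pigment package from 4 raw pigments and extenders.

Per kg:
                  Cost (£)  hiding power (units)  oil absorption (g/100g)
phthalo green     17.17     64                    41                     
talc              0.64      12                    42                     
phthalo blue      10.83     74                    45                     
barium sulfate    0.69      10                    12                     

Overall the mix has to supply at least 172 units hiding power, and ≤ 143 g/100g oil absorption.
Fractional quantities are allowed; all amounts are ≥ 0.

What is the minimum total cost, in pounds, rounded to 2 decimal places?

£20.15

This is a linear program. Let x1 = kg of phthalo green, x2 = kg of talc, x3 = kg of phthalo blue, x4 = kg of barium sulfate.
Minimize 17.17x1 + 0.64x2 + 10.83x3 + 0.69x4 with:
  64x1 + 12x2 + 74x3 + 10x4 ≥ 172   (hiding power)
  41x1 + 42x2 + 45x3 + 12x4 ≤ 143   (oil absorption)
  x1, x2, x3, x4 ≥ 0.
At the optimum only phthalo blue, barium sulfate are positive (phthalo green, talc = 0). The hiding power and oil absorption requirements are met with equality.
Solving gives x3 = 1.447, x4 = 6.489.
Objective = 10.83·1.447 + 0.69·6.489 = 20.1484.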